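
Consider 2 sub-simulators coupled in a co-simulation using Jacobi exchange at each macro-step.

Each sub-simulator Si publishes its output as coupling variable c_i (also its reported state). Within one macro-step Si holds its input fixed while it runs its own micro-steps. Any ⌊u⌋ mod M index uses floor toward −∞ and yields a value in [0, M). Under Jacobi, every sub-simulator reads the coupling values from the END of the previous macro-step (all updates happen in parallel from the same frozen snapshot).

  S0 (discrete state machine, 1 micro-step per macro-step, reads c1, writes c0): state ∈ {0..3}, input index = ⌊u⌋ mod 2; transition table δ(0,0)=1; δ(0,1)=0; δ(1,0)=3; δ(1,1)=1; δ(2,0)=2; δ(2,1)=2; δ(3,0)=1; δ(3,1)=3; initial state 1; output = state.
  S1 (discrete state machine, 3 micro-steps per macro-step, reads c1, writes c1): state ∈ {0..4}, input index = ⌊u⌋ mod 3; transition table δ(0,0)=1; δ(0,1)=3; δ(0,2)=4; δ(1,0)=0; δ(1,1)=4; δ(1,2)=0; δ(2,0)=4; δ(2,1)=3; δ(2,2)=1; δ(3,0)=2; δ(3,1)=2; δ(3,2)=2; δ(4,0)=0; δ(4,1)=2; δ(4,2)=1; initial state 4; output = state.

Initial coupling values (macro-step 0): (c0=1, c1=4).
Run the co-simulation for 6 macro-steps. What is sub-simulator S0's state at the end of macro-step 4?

S0 state at macro-step 4 = 1

macro 1: S0 reads c1=4 → after 1×micro: 3; S1 reads c1=4 → after 3×micro: 2 ⇒ (c0=3, c1=2)
macro 2: S0 reads c1=2 → after 1×micro: 1; S1 reads c1=2 → after 3×micro: 4 ⇒ (c0=1, c1=4)
macro 3: S0 reads c1=4 → after 1×micro: 3; S1 reads c1=4 → after 3×micro: 2 ⇒ (c0=3, c1=2)
macro 4: S0 reads c1=2 → after 1×micro: 1; S1 reads c1=2 → after 3×micro: 4 ⇒ (c0=1, c1=4)
macro 5: S0 reads c1=4 → after 1×micro: 3; S1 reads c1=4 → after 3×micro: 2 ⇒ (c0=3, c1=2)
macro 6: S0 reads c1=2 → after 1×micro: 1; S1 reads c1=2 → after 3×micro: 4 ⇒ (c0=1, c1=4)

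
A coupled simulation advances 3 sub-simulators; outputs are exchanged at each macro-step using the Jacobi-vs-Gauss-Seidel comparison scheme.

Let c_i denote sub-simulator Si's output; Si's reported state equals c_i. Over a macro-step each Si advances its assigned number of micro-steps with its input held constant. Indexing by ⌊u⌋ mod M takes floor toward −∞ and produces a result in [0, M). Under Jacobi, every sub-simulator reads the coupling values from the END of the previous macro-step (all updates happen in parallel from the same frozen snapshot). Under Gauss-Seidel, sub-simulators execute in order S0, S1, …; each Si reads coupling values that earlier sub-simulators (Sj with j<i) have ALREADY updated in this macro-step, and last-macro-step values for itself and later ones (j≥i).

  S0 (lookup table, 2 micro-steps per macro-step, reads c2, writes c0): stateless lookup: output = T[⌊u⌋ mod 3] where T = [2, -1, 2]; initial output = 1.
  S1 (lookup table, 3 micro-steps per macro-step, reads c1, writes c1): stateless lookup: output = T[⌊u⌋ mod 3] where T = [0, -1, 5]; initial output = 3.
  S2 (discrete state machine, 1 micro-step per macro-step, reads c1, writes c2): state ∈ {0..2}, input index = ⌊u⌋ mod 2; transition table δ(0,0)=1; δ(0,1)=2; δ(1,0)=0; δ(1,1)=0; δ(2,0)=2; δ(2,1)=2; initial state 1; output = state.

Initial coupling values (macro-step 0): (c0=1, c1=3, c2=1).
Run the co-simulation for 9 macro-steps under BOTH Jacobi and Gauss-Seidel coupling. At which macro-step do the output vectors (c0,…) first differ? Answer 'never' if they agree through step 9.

first divergence at macro-step: never

[Jacobi] macro 1: S0 reads c2=1 → after 2×micro: -1; S1 reads c1=3 → after 3×micro: 0; S2 reads c1=3 → after 1×micro: 0 ⇒ (c0=-1, c1=0, c2=0)
[Jacobi] macro 2: S0 reads c2=0 → after 2×micro: 2; S1 reads c1=0 → after 3×micro: 0; S2 reads c1=0 → after 1×micro: 1 ⇒ (c0=2, c1=0, c2=1)
[Jacobi] macro 3: S0 reads c2=1 → after 2×micro: -1; S1 reads c1=0 → after 3×micro: 0; S2 reads c1=0 → after 1×micro: 0 ⇒ (c0=-1, c1=0, c2=0)
[Jacobi] macro 4: S0 reads c2=0 → after 2×micro: 2; S1 reads c1=0 → after 3×micro: 0; S2 reads c1=0 → after 1×micro: 1 ⇒ (c0=2, c1=0, c2=1)
[Jacobi] macro 5: S0 reads c2=1 → after 2×micro: -1; S1 reads c1=0 → after 3×micro: 0; S2 reads c1=0 → after 1×micro: 0 ⇒ (c0=-1, c1=0, c2=0)
[Jacobi] macro 6: S0 reads c2=0 → after 2×micro: 2; S1 reads c1=0 → after 3×micro: 0; S2 reads c1=0 → after 1×micro: 1 ⇒ (c0=2, c1=0, c2=1)
[Jacobi] macro 7: S0 reads c2=1 → after 2×micro: -1; S1 reads c1=0 → after 3×micro: 0; S2 reads c1=0 → after 1×micro: 0 ⇒ (c0=-1, c1=0, c2=0)
[Jacobi] macro 8: S0 reads c2=0 → after 2×micro: 2; S1 reads c1=0 → after 3×micro: 0; S2 reads c1=0 → after 1×micro: 1 ⇒ (c0=2, c1=0, c2=1)
[Jacobi] macro 9: S0 reads c2=1 → after 2×micro: -1; S1 reads c1=0 → after 3×micro: 0; S2 reads c1=0 → after 1×micro: 0 ⇒ (c0=-1, c1=0, c2=0)
[Gauss-Seidel] macro 1: S0 reads c2=1 → after 2×micro: -1; S1 reads c1=3 → after 3×micro: 0; S2 reads c1=0 → after 1×micro: 0 ⇒ (c0=-1, c1=0, c2=0)
[Gauss-Seidel] macro 2: S0 reads c2=0 → after 2×micro: 2; S1 reads c1=0 → after 3×micro: 0; S2 reads c1=0 → after 1×micro: 1 ⇒ (c0=2, c1=0, c2=1)
[Gauss-Seidel] macro 3: S0 reads c2=1 → after 2×micro: -1; S1 reads c1=0 → after 3×micro: 0; S2 reads c1=0 → after 1×micro: 0 ⇒ (c0=-1, c1=0, c2=0)
[Gauss-Seidel] macro 4: S0 reads c2=0 → after 2×micro: 2; S1 reads c1=0 → after 3×micro: 0; S2 reads c1=0 → after 1×micro: 1 ⇒ (c0=2, c1=0, c2=1)
[Gauss-Seidel] macro 5: S0 reads c2=1 → after 2×micro: -1; S1 reads c1=0 → after 3×micro: 0; S2 reads c1=0 → after 1×micro: 0 ⇒ (c0=-1, c1=0, c2=0)
[Gauss-Seidel] macro 6: S0 reads c2=0 → after 2×micro: 2; S1 reads c1=0 → after 3×micro: 0; S2 reads c1=0 → after 1×micro: 1 ⇒ (c0=2, c1=0, c2=1)
[Gauss-Seidel] macro 7: S0 reads c2=1 → after 2×micro: -1; S1 reads c1=0 → after 3×micro: 0; S2 reads c1=0 → after 1×micro: 0 ⇒ (c0=-1, c1=0, c2=0)
[Gauss-Seidel] macro 8: S0 reads c2=0 → after 2×micro: 2; S1 reads c1=0 → after 3×micro: 0; S2 reads c1=0 → after 1×micro: 1 ⇒ (c0=2, c1=0, c2=1)
[Gauss-Seidel] macro 9: S0 reads c2=1 → after 2×micro: -1; S1 reads c1=0 → after 3×micro: 0; S2 reads c1=0 → after 1×micro: 0 ⇒ (c0=-1, c1=0, c2=0)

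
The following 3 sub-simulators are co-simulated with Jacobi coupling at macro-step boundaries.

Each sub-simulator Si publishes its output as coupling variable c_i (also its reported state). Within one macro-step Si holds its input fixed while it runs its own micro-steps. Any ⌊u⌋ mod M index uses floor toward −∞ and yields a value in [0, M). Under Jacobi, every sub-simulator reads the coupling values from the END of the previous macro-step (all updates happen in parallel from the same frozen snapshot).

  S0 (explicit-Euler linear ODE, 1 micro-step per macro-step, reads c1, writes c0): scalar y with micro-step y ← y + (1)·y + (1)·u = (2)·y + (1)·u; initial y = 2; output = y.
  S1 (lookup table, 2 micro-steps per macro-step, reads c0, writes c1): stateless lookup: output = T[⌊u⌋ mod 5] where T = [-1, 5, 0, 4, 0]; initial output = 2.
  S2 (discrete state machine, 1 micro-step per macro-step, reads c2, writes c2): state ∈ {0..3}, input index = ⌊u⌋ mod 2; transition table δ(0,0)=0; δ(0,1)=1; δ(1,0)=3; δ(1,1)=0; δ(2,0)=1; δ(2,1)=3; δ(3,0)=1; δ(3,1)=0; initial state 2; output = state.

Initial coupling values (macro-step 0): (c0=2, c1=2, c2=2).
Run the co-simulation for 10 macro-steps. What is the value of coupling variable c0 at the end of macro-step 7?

macro 1: S0 reads c1=2 → after 1×micro: 6; S1 reads c0=2 → after 2×micro: 0; S2 reads c2=2 → after 1×micro: 1 ⇒ (c0=6, c1=0, c2=1)
macro 2: S0 reads c1=0 → after 1×micro: 12; S1 reads c0=6 → after 2×micro: 5; S2 reads c2=1 → after 1×micro: 0 ⇒ (c0=12, c1=5, c2=0)
macro 3: S0 reads c1=5 → after 1×micro: 29; S1 reads c0=12 → after 2×micro: 0; S2 reads c2=0 → after 1×micro: 0 ⇒ (c0=29, c1=0, c2=0)
macro 4: S0 reads c1=0 → after 1×micro: 58; S1 reads c0=29 → after 2×micro: 0; S2 reads c2=0 → after 1×micro: 0 ⇒ (c0=58, c1=0, c2=0)
macro 5: S0 reads c1=0 → after 1×micro: 116; S1 reads c0=58 → after 2×micro: 4; S2 reads c2=0 → after 1×micro: 0 ⇒ (c0=116, c1=4, c2=0)
macro 6: S0 reads c1=4 → after 1×micro: 236; S1 reads c0=116 → after 2×micro: 5; S2 reads c2=0 → after 1×micro: 0 ⇒ (c0=236, c1=5, c2=0)
macro 7: S0 reads c1=5 → after 1×micro: 477; S1 reads c0=236 → after 2×micro: 5; S2 reads c2=0 → after 1×micro: 0 ⇒ (c0=477, c1=5, c2=0)
macro 8: S0 reads c1=5 → after 1×micro: 959; S1 reads c0=477 → after 2×micro: 0; S2 reads c2=0 → after 1×micro: 0 ⇒ (c0=959, c1=0, c2=0)
macro 9: S0 reads c1=0 → after 1×micro: 1918; S1 reads c0=959 → after 2×micro: 0; S2 reads c2=0 → after 1×micro: 0 ⇒ (c0=1918, c1=0, c2=0)
macro 10: S0 reads c1=0 → after 1×micro: 3836; S1 reads c0=1918 → after 2×micro: 4; S2 reads c2=0 → after 1×micro: 0 ⇒ (c0=3836, c1=4, c2=0)

c0 at macro-step 7 = 477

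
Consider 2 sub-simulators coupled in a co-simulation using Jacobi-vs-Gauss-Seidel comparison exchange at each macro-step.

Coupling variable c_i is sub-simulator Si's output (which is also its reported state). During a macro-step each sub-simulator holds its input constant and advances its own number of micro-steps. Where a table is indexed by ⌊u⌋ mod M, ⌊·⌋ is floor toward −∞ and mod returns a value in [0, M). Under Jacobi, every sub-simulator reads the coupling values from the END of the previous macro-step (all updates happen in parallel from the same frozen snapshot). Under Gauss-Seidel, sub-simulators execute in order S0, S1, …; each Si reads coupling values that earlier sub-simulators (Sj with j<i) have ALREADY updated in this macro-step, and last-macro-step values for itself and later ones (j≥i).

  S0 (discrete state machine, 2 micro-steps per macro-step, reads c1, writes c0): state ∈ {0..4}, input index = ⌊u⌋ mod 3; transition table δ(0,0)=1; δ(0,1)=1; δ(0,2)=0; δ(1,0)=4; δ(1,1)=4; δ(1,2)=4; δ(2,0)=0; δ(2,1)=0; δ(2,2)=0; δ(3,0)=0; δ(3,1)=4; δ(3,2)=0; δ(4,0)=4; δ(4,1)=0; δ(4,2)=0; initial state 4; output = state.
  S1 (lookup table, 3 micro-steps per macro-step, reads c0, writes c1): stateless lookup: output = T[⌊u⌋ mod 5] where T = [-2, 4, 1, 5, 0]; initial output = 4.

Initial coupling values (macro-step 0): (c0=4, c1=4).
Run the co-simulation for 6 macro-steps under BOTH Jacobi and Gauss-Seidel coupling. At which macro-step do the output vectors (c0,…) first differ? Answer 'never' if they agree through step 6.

[Jacobi] macro 1: S0 reads c1=4 → after 2×micro: 1; S1 reads c0=4 → after 3×micro: 0 ⇒ (c0=1, c1=0)
[Jacobi] macro 2: S0 reads c1=0 → after 2×micro: 4; S1 reads c0=1 → after 3×micro: 4 ⇒ (c0=4, c1=4)
[Jacobi] macro 3: S0 reads c1=4 → after 2×micro: 1; S1 reads c0=4 → after 3×micro: 0 ⇒ (c0=1, c1=0)
[Jacobi] macro 4: S0 reads c1=0 → after 2×micro: 4; S1 reads c0=1 → after 3×micro: 4 ⇒ (c0=4, c1=4)
[Jacobi] macro 5: S0 reads c1=4 → after 2×micro: 1; S1 reads c0=4 → after 3×micro: 0 ⇒ (c0=1, c1=0)
[Jacobi] macro 6: S0 reads c1=0 → after 2×micro: 4; S1 reads c0=1 → after 3×micro: 4 ⇒ (c0=4, c1=4)
[Gauss-Seidel] macro 1: S0 reads c1=4 → after 2×micro: 1; S1 reads c0=1 → after 3×micro: 4 ⇒ (c0=1, c1=4)
[Gauss-Seidel] macro 2: S0 reads c1=4 → after 2×micro: 0; S1 reads c0=0 → after 3×micro: -2 ⇒ (c0=0, c1=-2)
[Gauss-Seidel] macro 3: S0 reads c1=-2 → after 2×micro: 4; S1 reads c0=4 → after 3×micro: 0 ⇒ (c0=4, c1=0)
[Gauss-Seidel] macro 4: S0 reads c1=0 → after 2×micro: 4; S1 reads c0=4 → after 3×micro: 0 ⇒ (c0=4, c1=0)
[Gauss-Seidel] macro 5: S0 reads c1=0 → after 2×micro: 4; S1 reads c0=4 → after 3×micro: 0 ⇒ (c0=4, c1=0)
[Gauss-Seidel] macro 6: S0 reads c1=0 → after 2×micro: 4; S1 reads c0=4 → after 3×micro: 0 ⇒ (c0=4, c1=0)

first divergence at macro-step: 1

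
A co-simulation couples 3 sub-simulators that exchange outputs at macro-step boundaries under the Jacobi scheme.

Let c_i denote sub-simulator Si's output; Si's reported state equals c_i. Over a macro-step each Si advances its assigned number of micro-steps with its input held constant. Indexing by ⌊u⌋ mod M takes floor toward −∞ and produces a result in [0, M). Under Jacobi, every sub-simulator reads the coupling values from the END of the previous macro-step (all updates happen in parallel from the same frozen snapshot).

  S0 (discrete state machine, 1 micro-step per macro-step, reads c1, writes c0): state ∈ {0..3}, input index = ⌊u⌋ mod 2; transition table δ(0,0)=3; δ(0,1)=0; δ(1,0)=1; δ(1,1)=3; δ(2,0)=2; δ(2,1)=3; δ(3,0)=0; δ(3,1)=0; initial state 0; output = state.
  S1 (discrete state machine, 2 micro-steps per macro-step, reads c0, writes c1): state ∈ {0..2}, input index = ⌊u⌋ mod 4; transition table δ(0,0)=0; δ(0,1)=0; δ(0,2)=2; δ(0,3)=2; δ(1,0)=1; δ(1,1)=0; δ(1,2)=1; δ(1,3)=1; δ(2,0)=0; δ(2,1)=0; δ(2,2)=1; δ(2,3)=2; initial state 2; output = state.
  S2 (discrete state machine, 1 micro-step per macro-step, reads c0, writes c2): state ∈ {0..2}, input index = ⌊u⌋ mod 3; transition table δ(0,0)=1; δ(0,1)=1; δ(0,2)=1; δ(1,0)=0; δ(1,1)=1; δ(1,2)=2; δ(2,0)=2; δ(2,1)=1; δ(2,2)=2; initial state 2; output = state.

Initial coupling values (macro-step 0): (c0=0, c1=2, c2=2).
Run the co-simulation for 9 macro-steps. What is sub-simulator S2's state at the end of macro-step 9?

macro 1: S0 reads c1=2 → after 1×micro: 3; S1 reads c0=0 → after 2×micro: 0; S2 reads c0=0 → after 1×micro: 2 ⇒ (c0=3, c1=0, c2=2)
macro 2: S0 reads c1=0 → after 1×micro: 0; S1 reads c0=3 → after 2×micro: 2; S2 reads c0=3 → after 1×micro: 2 ⇒ (c0=0, c1=2, c2=2)
macro 3: S0 reads c1=2 → after 1×micro: 3; S1 reads c0=0 → after 2×micro: 0; S2 reads c0=0 → after 1×micro: 2 ⇒ (c0=3, c1=0, c2=2)
macro 4: S0 reads c1=0 → after 1×micro: 0; S1 reads c0=3 → after 2×micro: 2; S2 reads c0=3 → after 1×micro: 2 ⇒ (c0=0, c1=2, c2=2)
macro 5: S0 reads c1=2 → after 1×micro: 3; S1 reads c0=0 → after 2×micro: 0; S2 reads c0=0 → after 1×micro: 2 ⇒ (c0=3, c1=0, c2=2)
macro 6: S0 reads c1=0 → after 1×micro: 0; S1 reads c0=3 → after 2×micro: 2; S2 reads c0=3 → after 1×micro: 2 ⇒ (c0=0, c1=2, c2=2)
macro 7: S0 reads c1=2 → after 1×micro: 3; S1 reads c0=0 → after 2×micro: 0; S2 reads c0=0 → after 1×micro: 2 ⇒ (c0=3, c1=0, c2=2)
macro 8: S0 reads c1=0 → after 1×micro: 0; S1 reads c0=3 → after 2×micro: 2; S2 reads c0=3 → after 1×micro: 2 ⇒ (c0=0, c1=2, c2=2)
macro 9: S0 reads c1=2 → after 1×micro: 3; S1 reads c0=0 → after 2×micro: 0; S2 reads c0=0 → after 1×micro: 2 ⇒ (c0=3, c1=0, c2=2)

S2 state at macro-step 9 = 2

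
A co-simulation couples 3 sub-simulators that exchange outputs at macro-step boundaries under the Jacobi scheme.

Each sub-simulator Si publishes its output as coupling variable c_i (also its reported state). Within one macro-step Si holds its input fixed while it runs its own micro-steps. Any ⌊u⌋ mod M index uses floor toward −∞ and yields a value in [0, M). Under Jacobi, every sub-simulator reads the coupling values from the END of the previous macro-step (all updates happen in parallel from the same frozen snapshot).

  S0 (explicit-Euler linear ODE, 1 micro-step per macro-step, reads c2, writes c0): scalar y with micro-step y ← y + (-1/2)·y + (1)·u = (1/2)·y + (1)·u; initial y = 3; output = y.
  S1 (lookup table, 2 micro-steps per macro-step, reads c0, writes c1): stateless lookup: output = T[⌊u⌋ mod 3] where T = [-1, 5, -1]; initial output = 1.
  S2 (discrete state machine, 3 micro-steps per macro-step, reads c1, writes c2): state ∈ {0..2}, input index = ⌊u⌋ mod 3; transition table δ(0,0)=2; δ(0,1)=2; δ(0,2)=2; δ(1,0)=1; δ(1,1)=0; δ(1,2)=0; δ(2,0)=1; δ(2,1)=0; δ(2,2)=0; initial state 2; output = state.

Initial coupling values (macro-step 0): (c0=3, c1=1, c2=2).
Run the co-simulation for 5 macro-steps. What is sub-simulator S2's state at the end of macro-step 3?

S2 state at macro-step 3 = 0

macro 1: S0 reads c2=2 → after 1×micro: 7/2; S1 reads c0=3 → after 2×micro: -1; S2 reads c1=1 → after 3×micro: 0 ⇒ (c0=7/2, c1=-1, c2=0)
macro 2: S0 reads c2=0 → after 1×micro: 7/4; S1 reads c0=7/2 → after 2×micro: -1; S2 reads c1=-1 → after 3×micro: 2 ⇒ (c0=7/4, c1=-1, c2=2)
macro 3: S0 reads c2=2 → after 1×micro: 23/8; S1 reads c0=7/4 → after 2×micro: 5; S2 reads c1=-1 → after 3×micro: 0 ⇒ (c0=23/8, c1=5, c2=0)
macro 4: S0 reads c2=0 → after 1×micro: 23/16; S1 reads c0=23/8 → after 2×micro: -1; S2 reads c1=5 → after 3×micro: 2 ⇒ (c0=23/16, c1=-1, c2=2)
macro 5: S0 reads c2=2 → after 1×micro: 87/32; S1 reads c0=23/16 → after 2×micro: 5; S2 reads c1=-1 → after 3×micro: 0 ⇒ (c0=87/32, c1=5, c2=0)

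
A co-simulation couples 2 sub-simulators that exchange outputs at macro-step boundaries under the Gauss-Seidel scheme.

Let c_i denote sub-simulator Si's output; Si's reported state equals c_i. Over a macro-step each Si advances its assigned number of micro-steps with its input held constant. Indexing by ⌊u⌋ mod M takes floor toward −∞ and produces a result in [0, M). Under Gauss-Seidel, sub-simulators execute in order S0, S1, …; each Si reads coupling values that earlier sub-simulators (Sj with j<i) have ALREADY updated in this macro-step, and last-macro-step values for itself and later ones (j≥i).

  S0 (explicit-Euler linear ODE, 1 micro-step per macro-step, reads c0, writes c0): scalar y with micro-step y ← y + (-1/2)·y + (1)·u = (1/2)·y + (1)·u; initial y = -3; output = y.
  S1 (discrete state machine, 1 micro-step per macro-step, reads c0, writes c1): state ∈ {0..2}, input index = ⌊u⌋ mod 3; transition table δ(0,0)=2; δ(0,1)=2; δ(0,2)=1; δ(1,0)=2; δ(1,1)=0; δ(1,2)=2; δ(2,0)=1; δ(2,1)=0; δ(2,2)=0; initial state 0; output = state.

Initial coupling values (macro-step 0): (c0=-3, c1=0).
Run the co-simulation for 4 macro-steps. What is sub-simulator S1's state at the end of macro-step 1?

macro 1: S0 reads c0=-3 → after 1×micro: -9/2; S1 reads c0=-9/2 → after 1×micro: 2 ⇒ (c0=-9/2, c1=2)
macro 2: S0 reads c0=-9/2 → after 1×micro: -27/4; S1 reads c0=-27/4 → after 1×micro: 0 ⇒ (c0=-27/4, c1=0)
macro 3: S0 reads c0=-27/4 → after 1×micro: -81/8; S1 reads c0=-81/8 → after 1×micro: 2 ⇒ (c0=-81/8, c1=2)
macro 4: S0 reads c0=-81/8 → after 1×micro: -243/16; S1 reads c0=-243/16 → after 1×micro: 0 ⇒ (c0=-243/16, c1=0)

S1 state at macro-step 1 = 2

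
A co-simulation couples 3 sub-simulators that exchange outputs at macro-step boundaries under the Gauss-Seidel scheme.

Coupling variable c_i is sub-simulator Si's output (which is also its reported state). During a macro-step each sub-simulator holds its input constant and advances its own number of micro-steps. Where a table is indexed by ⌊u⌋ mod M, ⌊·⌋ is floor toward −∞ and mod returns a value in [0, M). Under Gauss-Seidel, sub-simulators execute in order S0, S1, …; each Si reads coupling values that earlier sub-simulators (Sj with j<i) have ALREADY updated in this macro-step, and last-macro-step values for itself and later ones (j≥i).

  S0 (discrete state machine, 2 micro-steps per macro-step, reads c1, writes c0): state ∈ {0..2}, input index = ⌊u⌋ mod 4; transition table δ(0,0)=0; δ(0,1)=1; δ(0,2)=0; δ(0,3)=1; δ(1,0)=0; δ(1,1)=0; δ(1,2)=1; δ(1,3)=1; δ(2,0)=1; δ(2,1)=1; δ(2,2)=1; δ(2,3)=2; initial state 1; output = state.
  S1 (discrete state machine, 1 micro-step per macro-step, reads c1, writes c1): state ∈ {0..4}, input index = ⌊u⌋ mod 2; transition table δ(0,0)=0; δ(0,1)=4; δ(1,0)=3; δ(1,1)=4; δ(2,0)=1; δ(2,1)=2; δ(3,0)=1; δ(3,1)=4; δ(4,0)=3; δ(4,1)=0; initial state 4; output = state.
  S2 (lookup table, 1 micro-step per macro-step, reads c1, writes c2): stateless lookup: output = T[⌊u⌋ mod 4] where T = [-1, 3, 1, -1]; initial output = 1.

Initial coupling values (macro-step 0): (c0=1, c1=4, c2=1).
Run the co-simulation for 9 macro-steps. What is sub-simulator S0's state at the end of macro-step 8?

macro 1: S0 reads c1=4 → after 2×micro: 0; S1 reads c1=4 → after 1×micro: 3; S2 reads c1=3 → after 1×micro: -1 ⇒ (c0=0, c1=3, c2=-1)
macro 2: S0 reads c1=3 → after 2×micro: 1; S1 reads c1=3 → after 1×micro: 4; S2 reads c1=4 → after 1×micro: -1 ⇒ (c0=1, c1=4, c2=-1)
macro 3: S0 reads c1=4 → after 2×micro: 0; S1 reads c1=4 → after 1×micro: 3; S2 reads c1=3 → after 1×micro: -1 ⇒ (c0=0, c1=3, c2=-1)
macro 4: S0 reads c1=3 → after 2×micro: 1; S1 reads c1=3 → after 1×micro: 4; S2 reads c1=4 → after 1×micro: -1 ⇒ (c0=1, c1=4, c2=-1)
macro 5: S0 reads c1=4 → after 2×micro: 0; S1 reads c1=4 → after 1×micro: 3; S2 reads c1=3 → after 1×micro: -1 ⇒ (c0=0, c1=3, c2=-1)
macro 6: S0 reads c1=3 → after 2×micro: 1; S1 reads c1=3 → after 1×micro: 4; S2 reads c1=4 → after 1×micro: -1 ⇒ (c0=1, c1=4, c2=-1)
macro 7: S0 reads c1=4 → after 2×micro: 0; S1 reads c1=4 → after 1×micro: 3; S2 reads c1=3 → after 1×micro: -1 ⇒ (c0=0, c1=3, c2=-1)
macro 8: S0 reads c1=3 → after 2×micro: 1; S1 reads c1=3 → after 1×micro: 4; S2 reads c1=4 → after 1×micro: -1 ⇒ (c0=1, c1=4, c2=-1)
macro 9: S0 reads c1=4 → after 2×micro: 0; S1 reads c1=4 → after 1×micro: 3; S2 reads c1=3 → after 1×micro: -1 ⇒ (c0=0, c1=3, c2=-1)

S0 state at macro-step 8 = 1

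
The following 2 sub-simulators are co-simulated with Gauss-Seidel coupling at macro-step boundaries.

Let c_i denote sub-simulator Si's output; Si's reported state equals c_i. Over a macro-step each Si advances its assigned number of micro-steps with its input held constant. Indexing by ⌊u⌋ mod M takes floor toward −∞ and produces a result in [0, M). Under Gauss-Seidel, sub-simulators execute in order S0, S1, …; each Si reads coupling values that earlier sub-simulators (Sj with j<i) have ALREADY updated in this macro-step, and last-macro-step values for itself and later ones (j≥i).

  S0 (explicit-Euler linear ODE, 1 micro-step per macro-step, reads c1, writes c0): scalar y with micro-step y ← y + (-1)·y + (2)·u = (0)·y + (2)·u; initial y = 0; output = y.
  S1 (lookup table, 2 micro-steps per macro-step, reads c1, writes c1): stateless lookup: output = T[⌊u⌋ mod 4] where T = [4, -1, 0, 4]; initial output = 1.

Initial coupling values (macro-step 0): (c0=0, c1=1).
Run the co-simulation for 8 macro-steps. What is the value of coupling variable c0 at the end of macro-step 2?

c0 at macro-step 2 = -2

macro 1: S0 reads c1=1 → after 1×micro: 2; S1 reads c1=1 → after 2×micro: -1 ⇒ (c0=2, c1=-1)
macro 2: S0 reads c1=-1 → after 1×micro: -2; S1 reads c1=-1 → after 2×micro: 4 ⇒ (c0=-2, c1=4)
macro 3: S0 reads c1=4 → after 1×micro: 8; S1 reads c1=4 → after 2×micro: 4 ⇒ (c0=8, c1=4)
macro 4: S0 reads c1=4 → after 1×micro: 8; S1 reads c1=4 → after 2×micro: 4 ⇒ (c0=8, c1=4)
macro 5: S0 reads c1=4 → after 1×micro: 8; S1 reads c1=4 → after 2×micro: 4 ⇒ (c0=8, c1=4)
macro 6: S0 reads c1=4 → after 1×micro: 8; S1 reads c1=4 → after 2×micro: 4 ⇒ (c0=8, c1=4)
macro 7: S0 reads c1=4 → after 1×micro: 8; S1 reads c1=4 → after 2×micro: 4 ⇒ (c0=8, c1=4)
macro 8: S0 reads c1=4 → after 1×micro: 8; S1 reads c1=4 → after 2×micro: 4 ⇒ (c0=8, c1=4)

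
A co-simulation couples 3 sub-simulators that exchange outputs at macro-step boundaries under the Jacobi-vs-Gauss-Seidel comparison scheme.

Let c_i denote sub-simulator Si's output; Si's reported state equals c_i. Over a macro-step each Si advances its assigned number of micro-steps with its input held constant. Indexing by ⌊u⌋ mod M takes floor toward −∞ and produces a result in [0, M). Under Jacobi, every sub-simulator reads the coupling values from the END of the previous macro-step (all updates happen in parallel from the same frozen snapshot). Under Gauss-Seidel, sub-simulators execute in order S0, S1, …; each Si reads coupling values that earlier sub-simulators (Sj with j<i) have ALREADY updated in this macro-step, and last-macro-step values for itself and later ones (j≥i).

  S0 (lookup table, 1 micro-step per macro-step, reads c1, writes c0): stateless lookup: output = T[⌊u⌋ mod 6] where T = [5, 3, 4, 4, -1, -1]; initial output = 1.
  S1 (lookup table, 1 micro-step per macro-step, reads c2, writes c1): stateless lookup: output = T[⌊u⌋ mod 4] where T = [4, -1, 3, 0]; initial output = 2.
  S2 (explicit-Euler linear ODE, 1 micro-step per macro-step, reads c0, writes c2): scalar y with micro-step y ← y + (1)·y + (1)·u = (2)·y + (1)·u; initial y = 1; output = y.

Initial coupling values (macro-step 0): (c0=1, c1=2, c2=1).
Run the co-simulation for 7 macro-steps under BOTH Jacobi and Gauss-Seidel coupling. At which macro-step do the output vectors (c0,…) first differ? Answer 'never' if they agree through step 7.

first divergence at macro-step: 1

[Jacobi] macro 1: S0 reads c1=2 → after 1×micro: 4; S1 reads c2=1 → after 1×micro: -1; S2 reads c0=1 → after 1×micro: 3 ⇒ (c0=4, c1=-1, c2=3)
[Jacobi] macro 2: S0 reads c1=-1 → after 1×micro: -1; S1 reads c2=3 → after 1×micro: 0; S2 reads c0=4 → after 1×micro: 10 ⇒ (c0=-1, c1=0, c2=10)
[Jacobi] macro 3: S0 reads c1=0 → after 1×micro: 5; S1 reads c2=10 → after 1×micro: 3; S2 reads c0=-1 → after 1×micro: 19 ⇒ (c0=5, c1=3, c2=19)
[Jacobi] macro 4: S0 reads c1=3 → after 1×micro: 4; S1 reads c2=19 → after 1×micro: 0; S2 reads c0=5 → after 1×micro: 43 ⇒ (c0=4, c1=0, c2=43)
[Jacobi] macro 5: S0 reads c1=0 → after 1×micro: 5; S1 reads c2=43 → after 1×micro: 0; S2 reads c0=4 → after 1×micro: 90 ⇒ (c0=5, c1=0, c2=90)
[Jacobi] macro 6: S0 reads c1=0 → after 1×micro: 5; S1 reads c2=90 → after 1×micro: 3; S2 reads c0=5 → after 1×micro: 185 ⇒ (c0=5, c1=3, c2=185)
[Jacobi] macro 7: S0 reads c1=3 → after 1×micro: 4; S1 reads c2=185 → after 1×micro: -1; S2 reads c0=5 → after 1×micro: 375 ⇒ (c0=4, c1=-1, c2=375)
[Gauss-Seidel] macro 1: S0 reads c1=2 → after 1×micro: 4; S1 reads c2=1 → after 1×micro: -1; S2 reads c0=4 → after 1×micro: 6 ⇒ (c0=4, c1=-1, c2=6)
[Gauss-Seidel] macro 2: S0 reads c1=-1 → after 1×micro: -1; S1 reads c2=6 → after 1×micro: 3; S2 reads c0=-1 → after 1×micro: 11 ⇒ (c0=-1, c1=3, c2=11)
[Gauss-Seidel] macro 3: S0 reads c1=3 → after 1×micro: 4; S1 reads c2=11 → after 1×micro: 0; S2 reads c0=4 → after 1×micro: 26 ⇒ (c0=4, c1=0, c2=26)
[Gauss-Seidel] macro 4: S0 reads c1=0 → after 1×micro: 5; S1 reads c2=26 → after 1×micro: 3; S2 reads c0=5 → after 1×micro: 57 ⇒ (c0=5, c1=3, c2=57)
[Gauss-Seidel] macro 5: S0 reads c1=3 → after 1×micro: 4; S1 reads c2=57 → after 1×micro: -1; S2 reads c0=4 → after 1×micro: 118 ⇒ (c0=4, c1=-1, c2=118)
[Gauss-Seidel] macro 6: S0 reads c1=-1 → after 1×micro: -1; S1 reads c2=118 → after 1×micro: 3; S2 reads c0=-1 → after 1×micro: 235 ⇒ (c0=-1, c1=3, c2=235)
[Gauss-Seidel] macro 7: S0 reads c1=3 → after 1×micro: 4; S1 reads c2=235 → after 1×micro: 0; S2 reads c0=4 → after 1×micro: 474 ⇒ (c0=4, c1=0, c2=474)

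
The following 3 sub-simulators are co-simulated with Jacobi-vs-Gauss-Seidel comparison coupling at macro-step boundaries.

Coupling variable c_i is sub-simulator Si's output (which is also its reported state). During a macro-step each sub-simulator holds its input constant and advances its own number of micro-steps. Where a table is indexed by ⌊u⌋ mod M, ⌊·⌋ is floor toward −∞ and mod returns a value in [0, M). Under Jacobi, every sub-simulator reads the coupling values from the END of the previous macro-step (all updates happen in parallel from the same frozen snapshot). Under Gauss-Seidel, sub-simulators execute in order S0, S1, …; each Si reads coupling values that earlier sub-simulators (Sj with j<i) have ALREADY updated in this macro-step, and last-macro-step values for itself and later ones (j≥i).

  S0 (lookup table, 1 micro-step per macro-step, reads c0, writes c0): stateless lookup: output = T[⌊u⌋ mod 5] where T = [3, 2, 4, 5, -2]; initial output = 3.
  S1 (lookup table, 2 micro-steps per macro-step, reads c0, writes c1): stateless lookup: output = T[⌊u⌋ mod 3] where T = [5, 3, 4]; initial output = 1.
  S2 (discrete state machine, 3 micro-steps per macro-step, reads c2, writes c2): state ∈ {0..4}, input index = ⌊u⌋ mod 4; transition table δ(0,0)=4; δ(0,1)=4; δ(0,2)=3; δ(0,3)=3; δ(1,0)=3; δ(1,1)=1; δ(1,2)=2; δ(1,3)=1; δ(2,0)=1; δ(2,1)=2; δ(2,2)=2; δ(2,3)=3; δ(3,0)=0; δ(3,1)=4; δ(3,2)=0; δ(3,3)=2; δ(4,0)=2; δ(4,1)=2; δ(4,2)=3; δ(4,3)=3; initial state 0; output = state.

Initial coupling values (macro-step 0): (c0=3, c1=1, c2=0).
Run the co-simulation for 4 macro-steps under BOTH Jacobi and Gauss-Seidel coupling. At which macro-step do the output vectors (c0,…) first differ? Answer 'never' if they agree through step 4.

first divergence at macro-step: 1

[Jacobi] macro 1: S0 reads c0=3 → after 1×micro: 5; S1 reads c0=3 → after 2×micro: 5; S2 reads c2=0 → after 3×micro: 1 ⇒ (c0=5, c1=5, c2=1)
[Jacobi] macro 2: S0 reads c0=5 → after 1×micro: 3; S1 reads c0=5 → after 2×micro: 4; S2 reads c2=1 → after 3×micro: 1 ⇒ (c0=3, c1=4, c2=1)
[Jacobi] macro 3: S0 reads c0=3 → after 1×micro: 5; S1 reads c0=3 → after 2×micro: 5; S2 reads c2=1 → after 3×micro: 1 ⇒ (c0=5, c1=5, c2=1)
[Jacobi] macro 4: S0 reads c0=5 → after 1×micro: 3; S1 reads c0=5 → after 2×micro: 4; S2 reads c2=1 → after 3×micro: 1 ⇒ (c0=3, c1=4, c2=1)
[Gauss-Seidel] macro 1: S0 reads c0=3 → after 1×micro: 5; S1 reads c0=5 → after 2×micro: 4; S2 reads c2=0 → after 3×micro: 1 ⇒ (c0=5, c1=4, c2=1)
[Gauss-Seidel] macro 2: S0 reads c0=5 → after 1×micro: 3; S1 reads c0=3 → after 2×micro: 5; S2 reads c2=1 → after 3×micro: 1 ⇒ (c0=3, c1=5, c2=1)
[Gauss-Seidel] macro 3: S0 reads c0=3 → after 1×micro: 5; S1 reads c0=5 → after 2×micro: 4; S2 reads c2=1 → after 3×micro: 1 ⇒ (c0=5, c1=4, c2=1)
[Gauss-Seidel] macro 4: S0 reads c0=5 → after 1×micro: 3; S1 reads c0=3 → after 2×micro: 5; S2 reads c2=1 → after 3×micro: 1 ⇒ (c0=3, c1=5, c2=1)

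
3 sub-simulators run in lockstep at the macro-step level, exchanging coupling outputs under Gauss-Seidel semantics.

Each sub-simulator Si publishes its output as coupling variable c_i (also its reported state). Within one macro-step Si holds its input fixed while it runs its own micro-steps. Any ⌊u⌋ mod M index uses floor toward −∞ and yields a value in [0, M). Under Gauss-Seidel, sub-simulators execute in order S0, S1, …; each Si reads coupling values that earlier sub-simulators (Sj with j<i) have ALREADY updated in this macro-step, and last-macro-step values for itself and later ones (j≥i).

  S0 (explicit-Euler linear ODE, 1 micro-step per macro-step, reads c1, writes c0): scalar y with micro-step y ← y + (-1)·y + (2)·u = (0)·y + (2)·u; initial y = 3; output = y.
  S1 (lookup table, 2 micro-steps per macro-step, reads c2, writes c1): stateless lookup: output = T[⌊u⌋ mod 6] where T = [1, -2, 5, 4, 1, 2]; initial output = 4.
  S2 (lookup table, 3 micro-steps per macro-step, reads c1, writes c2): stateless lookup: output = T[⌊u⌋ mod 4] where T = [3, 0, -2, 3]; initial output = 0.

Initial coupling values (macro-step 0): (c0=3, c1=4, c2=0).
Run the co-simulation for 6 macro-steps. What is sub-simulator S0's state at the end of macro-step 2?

macro 1: S0 reads c1=4 → after 1×micro: 8; S1 reads c2=0 → after 2×micro: 1; S2 reads c1=1 → after 3×micro: 0 ⇒ (c0=8, c1=1, c2=0)
macro 2: S0 reads c1=1 → after 1×micro: 2; S1 reads c2=0 → after 2×micro: 1; S2 reads c1=1 → after 3×micro: 0 ⇒ (c0=2, c1=1, c2=0)
macro 3: S0 reads c1=1 → after 1×micro: 2; S1 reads c2=0 → after 2×micro: 1; S2 reads c1=1 → after 3×micro: 0 ⇒ (c0=2, c1=1, c2=0)
macro 4: S0 reads c1=1 → after 1×micro: 2; S1 reads c2=0 → after 2×micro: 1; S2 reads c1=1 → after 3×micro: 0 ⇒ (c0=2, c1=1, c2=0)
macro 5: S0 reads c1=1 → after 1×micro: 2; S1 reads c2=0 → after 2×micro: 1; S2 reads c1=1 → after 3×micro: 0 ⇒ (c0=2, c1=1, c2=0)
macro 6: S0 reads c1=1 → after 1×micro: 2; S1 reads c2=0 → after 2×micro: 1; S2 reads c1=1 → after 3×micro: 0 ⇒ (c0=2, c1=1, c2=0)

S0 state at macro-step 2 = 2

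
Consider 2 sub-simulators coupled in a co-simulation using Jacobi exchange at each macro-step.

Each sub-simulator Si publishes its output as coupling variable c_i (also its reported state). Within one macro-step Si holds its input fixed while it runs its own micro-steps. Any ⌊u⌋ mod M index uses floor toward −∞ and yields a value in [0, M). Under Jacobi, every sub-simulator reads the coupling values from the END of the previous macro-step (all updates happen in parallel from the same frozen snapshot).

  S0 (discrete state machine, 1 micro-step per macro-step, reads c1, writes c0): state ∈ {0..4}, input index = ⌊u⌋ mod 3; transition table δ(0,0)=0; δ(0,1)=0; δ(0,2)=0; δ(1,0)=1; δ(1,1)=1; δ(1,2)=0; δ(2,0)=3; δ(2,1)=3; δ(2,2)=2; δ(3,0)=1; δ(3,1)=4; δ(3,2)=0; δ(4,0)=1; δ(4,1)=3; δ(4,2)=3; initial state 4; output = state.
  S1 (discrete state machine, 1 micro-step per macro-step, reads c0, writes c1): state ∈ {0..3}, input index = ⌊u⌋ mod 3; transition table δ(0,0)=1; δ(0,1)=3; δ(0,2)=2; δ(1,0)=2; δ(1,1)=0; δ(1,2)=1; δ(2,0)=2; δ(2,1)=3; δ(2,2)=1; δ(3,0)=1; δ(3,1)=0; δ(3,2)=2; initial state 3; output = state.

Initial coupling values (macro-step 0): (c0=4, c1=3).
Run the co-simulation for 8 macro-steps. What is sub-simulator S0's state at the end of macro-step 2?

macro 1: S0 reads c1=3 → after 1×micro: 1; S1 reads c0=4 → after 1×micro: 0 ⇒ (c0=1, c1=0)
macro 2: S0 reads c1=0 → after 1×micro: 1; S1 reads c0=1 → after 1×micro: 3 ⇒ (c0=1, c1=3)
macro 3: S0 reads c1=3 → after 1×micro: 1; S1 reads c0=1 → after 1×micro: 0 ⇒ (c0=1, c1=0)
macro 4: S0 reads c1=0 → after 1×micro: 1; S1 reads c0=1 → after 1×micro: 3 ⇒ (c0=1, c1=3)
macro 5: S0 reads c1=3 → after 1×micro: 1; S1 reads c0=1 → after 1×micro: 0 ⇒ (c0=1, c1=0)
macro 6: S0 reads c1=0 → after 1×micro: 1; S1 reads c0=1 → after 1×micro: 3 ⇒ (c0=1, c1=3)
macro 7: S0 reads c1=3 → after 1×micro: 1; S1 reads c0=1 → after 1×micro: 0 ⇒ (c0=1, c1=0)
macro 8: S0 reads c1=0 → after 1×micro: 1; S1 reads c0=1 → after 1×micro: 3 ⇒ (c0=1, c1=3)

S0 state at macro-step 2 = 1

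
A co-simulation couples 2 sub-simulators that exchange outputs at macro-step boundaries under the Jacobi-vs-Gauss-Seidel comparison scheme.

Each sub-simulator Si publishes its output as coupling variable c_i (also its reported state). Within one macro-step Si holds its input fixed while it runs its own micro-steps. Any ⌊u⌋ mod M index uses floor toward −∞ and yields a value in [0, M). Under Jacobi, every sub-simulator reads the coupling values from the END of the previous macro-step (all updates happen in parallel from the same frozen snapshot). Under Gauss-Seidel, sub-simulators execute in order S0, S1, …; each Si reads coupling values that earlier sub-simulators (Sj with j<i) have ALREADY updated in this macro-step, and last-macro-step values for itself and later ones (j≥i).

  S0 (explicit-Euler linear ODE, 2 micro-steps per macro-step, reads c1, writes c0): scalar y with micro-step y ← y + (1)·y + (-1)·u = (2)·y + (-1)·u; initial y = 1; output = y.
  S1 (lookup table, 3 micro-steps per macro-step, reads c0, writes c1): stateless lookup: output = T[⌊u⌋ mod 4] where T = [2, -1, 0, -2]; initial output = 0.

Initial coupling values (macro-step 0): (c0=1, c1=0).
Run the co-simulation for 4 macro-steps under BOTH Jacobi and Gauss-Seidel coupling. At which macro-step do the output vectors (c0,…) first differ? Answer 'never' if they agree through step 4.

[Jacobi] macro 1: S0 reads c1=0 → after 2×micro: 4; S1 reads c0=1 → after 3×micro: -1 ⇒ (c0=4, c1=-1)
[Jacobi] macro 2: S0 reads c1=-1 → after 2×micro: 19; S1 reads c0=4 → after 3×micro: 2 ⇒ (c0=19, c1=2)
[Jacobi] macro 3: S0 reads c1=2 → after 2×micro: 70; S1 reads c0=19 → after 3×micro: -2 ⇒ (c0=70, c1=-2)
[Jacobi] macro 4: S0 reads c1=-2 → after 2×micro: 286; S1 reads c0=70 → after 3×micro: 0 ⇒ (c0=286, c1=0)
[Gauss-Seidel] macro 1: S0 reads c1=0 → after 2×micro: 4; S1 reads c0=4 → after 3×micro: 2 ⇒ (c0=4, c1=2)
[Gauss-Seidel] macro 2: S0 reads c1=2 → after 2×micro: 10; S1 reads c0=10 → after 3×micro: 0 ⇒ (c0=10, c1=0)
[Gauss-Seidel] macro 3: S0 reads c1=0 → after 2×micro: 40; S1 reads c0=40 → after 3×micro: 2 ⇒ (c0=40, c1=2)
[Gauss-Seidel] macro 4: S0 reads c1=2 → after 2×micro: 154; S1 reads c0=154 → after 3×micro: 0 ⇒ (c0=154, c1=0)

first divergence at macro-step: 1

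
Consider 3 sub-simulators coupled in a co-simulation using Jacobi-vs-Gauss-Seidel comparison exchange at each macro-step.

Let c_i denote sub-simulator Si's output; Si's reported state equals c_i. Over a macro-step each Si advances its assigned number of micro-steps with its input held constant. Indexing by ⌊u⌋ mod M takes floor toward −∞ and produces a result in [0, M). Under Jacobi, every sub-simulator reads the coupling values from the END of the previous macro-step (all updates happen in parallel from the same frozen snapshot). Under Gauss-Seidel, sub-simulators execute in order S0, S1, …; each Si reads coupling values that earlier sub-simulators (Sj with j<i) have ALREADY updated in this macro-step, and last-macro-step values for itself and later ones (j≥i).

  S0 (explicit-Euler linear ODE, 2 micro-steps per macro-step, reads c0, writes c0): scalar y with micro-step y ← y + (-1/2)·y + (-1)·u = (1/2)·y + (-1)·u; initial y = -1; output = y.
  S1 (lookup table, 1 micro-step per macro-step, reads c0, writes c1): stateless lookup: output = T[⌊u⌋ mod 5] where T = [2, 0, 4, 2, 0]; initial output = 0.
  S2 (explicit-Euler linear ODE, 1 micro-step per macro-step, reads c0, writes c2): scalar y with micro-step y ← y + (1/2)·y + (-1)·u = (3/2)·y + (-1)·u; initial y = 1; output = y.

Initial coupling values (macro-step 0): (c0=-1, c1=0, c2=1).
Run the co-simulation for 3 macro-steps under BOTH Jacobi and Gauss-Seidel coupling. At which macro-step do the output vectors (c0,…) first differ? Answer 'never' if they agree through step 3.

[Jacobi] macro 1: S0 reads c0=-1 → after 2×micro: 5/4; S1 reads c0=-1 → after 1×micro: 0; S2 reads c0=-1 → after 1×micro: 5/2 ⇒ (c0=5/4, c1=0, c2=5/2)
[Jacobi] macro 2: S0 reads c0=5/4 → after 2×micro: -25/16; S1 reads c0=5/4 → after 1×micro: 0; S2 reads c0=5/4 → after 1×micro: 5/2 ⇒ (c0=-25/16, c1=0, c2=5/2)
[Jacobi] macro 3: S0 reads c0=-25/16 → after 2×micro: 125/64; S1 reads c0=-25/16 → after 1×micro: 2; S2 reads c0=-25/16 → after 1×micro: 85/16 ⇒ (c0=125/64, c1=2, c2=85/16)
[Gauss-Seidel] macro 1: S0 reads c0=-1 → after 2×micro: 5/4; S1 reads c0=5/4 → after 1×micro: 0; S2 reads c0=5/4 → after 1×micro: 1/4 ⇒ (c0=5/4, c1=0, c2=1/4)
[Gauss-Seidel] macro 2: S0 reads c0=5/4 → after 2×micro: -25/16; S1 reads c0=-25/16 → after 1×micro: 2; S2 reads c0=-25/16 → after 1×micro: 31/16 ⇒ (c0=-25/16, c1=2, c2=31/16)
[Gauss-Seidel] macro 3: S0 reads c0=-25/16 → after 2×micro: 125/64; S1 reads c0=125/64 → after 1×micro: 0; S2 reads c0=125/64 → after 1×micro: 61/64 ⇒ (c0=125/64, c1=0, c2=61/64)

first divergence at macro-step: 1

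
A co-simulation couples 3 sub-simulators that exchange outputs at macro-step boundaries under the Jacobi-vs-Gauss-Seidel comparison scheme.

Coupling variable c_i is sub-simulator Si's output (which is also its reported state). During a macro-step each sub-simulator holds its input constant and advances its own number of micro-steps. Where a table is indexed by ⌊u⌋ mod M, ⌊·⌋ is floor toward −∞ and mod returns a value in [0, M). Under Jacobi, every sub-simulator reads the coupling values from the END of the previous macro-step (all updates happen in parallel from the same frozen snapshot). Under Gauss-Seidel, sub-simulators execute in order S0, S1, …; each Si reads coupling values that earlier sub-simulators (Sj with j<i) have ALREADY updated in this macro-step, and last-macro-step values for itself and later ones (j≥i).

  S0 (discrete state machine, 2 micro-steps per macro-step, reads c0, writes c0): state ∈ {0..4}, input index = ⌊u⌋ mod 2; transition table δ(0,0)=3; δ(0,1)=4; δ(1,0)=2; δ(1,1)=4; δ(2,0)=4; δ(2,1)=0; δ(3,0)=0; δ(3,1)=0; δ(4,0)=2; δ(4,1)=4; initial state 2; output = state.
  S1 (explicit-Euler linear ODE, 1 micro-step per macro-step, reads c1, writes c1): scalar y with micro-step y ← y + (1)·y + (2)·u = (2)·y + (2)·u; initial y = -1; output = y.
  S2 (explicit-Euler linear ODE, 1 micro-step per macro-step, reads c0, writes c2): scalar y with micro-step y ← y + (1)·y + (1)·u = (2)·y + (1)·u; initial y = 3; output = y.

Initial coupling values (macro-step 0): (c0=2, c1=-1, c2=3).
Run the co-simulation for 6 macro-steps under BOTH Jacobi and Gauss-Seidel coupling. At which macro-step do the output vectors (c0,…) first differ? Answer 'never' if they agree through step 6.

first divergence at macro-step: never

[Jacobi] macro 1: S0 reads c0=2 → after 2×micro: 2; S1 reads c1=-1 → after 1×micro: -4; S2 reads c0=2 → after 1×micro: 8 ⇒ (c0=2, c1=-4, c2=8)
[Jacobi] macro 2: S0 reads c0=2 → after 2×micro: 2; S1 reads c1=-4 → after 1×micro: -16; S2 reads c0=2 → after 1×micro: 18 ⇒ (c0=2, c1=-16, c2=18)
[Jacobi] macro 3: S0 reads c0=2 → after 2×micro: 2; S1 reads c1=-16 → after 1×micro: -64; S2 reads c0=2 → after 1×micro: 38 ⇒ (c0=2, c1=-64, c2=38)
[Jacobi] macro 4: S0 reads c0=2 → after 2×micro: 2; S1 reads c1=-64 → after 1×micro: -256; S2 reads c0=2 → after 1×micro: 78 ⇒ (c0=2, c1=-256, c2=78)
[Jacobi] macro 5: S0 reads c0=2 → after 2×micro: 2; S1 reads c1=-256 → after 1×micro: -1024; S2 reads c0=2 → after 1×micro: 158 ⇒ (c0=2, c1=-1024, c2=158)
[Jacobi] macro 6: S0 reads c0=2 → after 2×micro: 2; S1 reads c1=-1024 → after 1×micro: -4096; S2 reads c0=2 → after 1×micro: 318 ⇒ (c0=2, c1=-4096, c2=318)
[Gauss-Seidel] macro 1: S0 reads c0=2 → after 2×micro: 2; S1 reads c1=-1 → after 1×micro: -4; S2 reads c0=2 → after 1×micro: 8 ⇒ (c0=2, c1=-4, c2=8)
[Gauss-Seidel] macro 2: S0 reads c0=2 → after 2×micro: 2; S1 reads c1=-4 → after 1×micro: -16; S2 reads c0=2 → after 1×micro: 18 ⇒ (c0=2, c1=-16, c2=18)
[Gauss-Seidel] macro 3: S0 reads c0=2 → after 2×micro: 2; S1 reads c1=-16 → after 1×micro: -64; S2 reads c0=2 → after 1×micro: 38 ⇒ (c0=2, c1=-64, c2=38)
[Gauss-Seidel] macro 4: S0 reads c0=2 → after 2×micro: 2; S1 reads c1=-64 → after 1×micro: -256; S2 reads c0=2 → after 1×micro: 78 ⇒ (c0=2, c1=-256, c2=78)
[Gauss-Seidel] macro 5: S0 reads c0=2 → after 2×micro: 2; S1 reads c1=-256 → after 1×micro: -1024; S2 reads c0=2 → after 1×micro: 158 ⇒ (c0=2, c1=-1024, c2=158)
[Gauss-Seidel] macro 6: S0 reads c0=2 → after 2×micro: 2; S1 reads c1=-1024 → after 1×micro: -4096; S2 reads c0=2 → after 1×micro: 318 ⇒ (c0=2, c1=-4096, c2=318)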